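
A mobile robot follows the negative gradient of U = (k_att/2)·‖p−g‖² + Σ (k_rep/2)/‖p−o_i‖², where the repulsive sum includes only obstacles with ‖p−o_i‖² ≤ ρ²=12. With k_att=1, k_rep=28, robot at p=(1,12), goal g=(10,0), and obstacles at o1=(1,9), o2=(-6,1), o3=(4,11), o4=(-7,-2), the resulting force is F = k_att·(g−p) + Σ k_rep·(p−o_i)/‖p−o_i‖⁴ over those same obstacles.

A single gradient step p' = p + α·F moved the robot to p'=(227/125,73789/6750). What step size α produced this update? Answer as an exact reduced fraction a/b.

F_att = 1·(g−p) = 1·(9,-12) = (9.0000,-12.0000)
o1: d²=9 ≤ ρ²=12; F_rep = 28·(0,3)/9² = (0.0000,1.0370)
o2: d²=170 > ρ²=12 → inactive
o3: d²=10 ≤ ρ²=12; F_rep = 28·(-3,1)/10² = (-0.8400,0.2800)
o4: d²=260 > ρ²=12 → inactive
F = F_att + ΣF_rep = (8.1600,-10.6830)
Δp = p'−p = (0.8160,-1.0683); α = Δx/Fx = (102/125) / (204/25) = 1/10
check: Δy/Fy = (-7211/6750) / (-7211/675) = 1/10 ✓

α = 1/10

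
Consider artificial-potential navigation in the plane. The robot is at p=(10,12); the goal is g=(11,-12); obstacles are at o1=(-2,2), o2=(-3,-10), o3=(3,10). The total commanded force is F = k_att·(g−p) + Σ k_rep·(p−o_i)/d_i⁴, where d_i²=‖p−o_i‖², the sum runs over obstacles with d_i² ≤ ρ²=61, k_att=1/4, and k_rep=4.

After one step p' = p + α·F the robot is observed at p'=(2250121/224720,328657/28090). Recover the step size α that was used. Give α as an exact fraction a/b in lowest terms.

F_att = 1/4·(g−p) = 1/4·(1,-24) = (0.2500,-6.0000)
o1: d²=244 > ρ²=61 → inactive
o2: d²=653 > ρ²=61 → inactive
o3: d²=53 ≤ ρ²=61; F_rep = 4·(7,2)/53² = (0.0100,0.0028)
F = F_att + ΣF_rep = (0.2600,-5.9972)
Δp = p'−p = (0.0130,-0.2999); α = Δx/Fx = (2921/224720) / (2921/11236) = 1/20
check: Δy/Fy = (-8423/28090) / (-16846/2809) = 1/20 ✓

α = 1/20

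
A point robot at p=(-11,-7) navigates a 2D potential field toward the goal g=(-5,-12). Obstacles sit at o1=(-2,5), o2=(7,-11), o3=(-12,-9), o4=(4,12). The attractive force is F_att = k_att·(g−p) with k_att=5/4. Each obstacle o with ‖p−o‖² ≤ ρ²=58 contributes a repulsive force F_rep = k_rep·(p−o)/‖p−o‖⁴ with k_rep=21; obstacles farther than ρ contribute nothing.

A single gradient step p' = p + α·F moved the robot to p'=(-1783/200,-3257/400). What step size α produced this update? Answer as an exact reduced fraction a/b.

α = 1/4

F_att = 5/4·(g−p) = 5/4·(6,-5) = (7.5000,-6.2500)
o1: d²=225 > ρ²=58 → inactive
o2: d²=340 > ρ²=58 → inactive
o3: d²=5 ≤ ρ²=58; F_rep = 21·(1,2)/5² = (0.8400,1.6800)
o4: d²=586 > ρ²=58 → inactive
F = F_att + ΣF_rep = (8.3400,-4.5700)
Δp = p'−p = (2.0850,-1.1425); α = Δx/Fx = (417/200) / (417/50) = 1/4
check: Δy/Fy = (-457/400) / (-457/100) = 1/4 ✓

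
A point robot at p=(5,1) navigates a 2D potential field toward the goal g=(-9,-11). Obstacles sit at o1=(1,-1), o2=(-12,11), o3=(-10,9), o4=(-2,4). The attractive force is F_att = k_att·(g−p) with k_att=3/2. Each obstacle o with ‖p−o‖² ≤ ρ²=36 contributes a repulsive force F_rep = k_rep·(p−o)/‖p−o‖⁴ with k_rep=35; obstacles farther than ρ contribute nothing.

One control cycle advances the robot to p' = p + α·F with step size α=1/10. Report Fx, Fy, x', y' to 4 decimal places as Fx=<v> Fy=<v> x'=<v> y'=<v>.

Fx=-20.6500 Fy=-17.8250 x'=2.9350 y'=-0.7825

F_att = 3/2·(g−p) = 3/2·(-14,-12) = (-21.0000,-18.0000)
o1: d²=20 ≤ ρ²=36; F_rep = 35·(4,2)/20² = (0.3500,0.1750)
o2: d²=389 > ρ²=36 → inactive
o3: d²=289 > ρ²=36 → inactive
o4: d²=58 > ρ²=36 → inactive
F = F_att + ΣF_rep = (-20.6500,-17.8250)
p' = p + 1/10·F = (2.9350,-0.7825)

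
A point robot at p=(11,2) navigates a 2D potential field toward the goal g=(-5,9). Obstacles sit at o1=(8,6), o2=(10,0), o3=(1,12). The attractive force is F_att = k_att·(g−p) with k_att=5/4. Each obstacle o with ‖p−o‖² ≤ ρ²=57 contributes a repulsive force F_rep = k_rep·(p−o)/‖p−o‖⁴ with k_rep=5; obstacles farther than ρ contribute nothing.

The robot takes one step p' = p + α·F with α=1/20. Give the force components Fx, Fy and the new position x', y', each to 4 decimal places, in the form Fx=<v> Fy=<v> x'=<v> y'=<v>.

Fx=-19.7760 Fy=9.1180 x'=10.0112 y'=2.4559

F_att = 5/4·(g−p) = 5/4·(-16,7) = (-20.0000,8.7500)
o1: d²=25 ≤ ρ²=57; F_rep = 5·(3,-4)/25² = (0.0240,-0.0320)
o2: d²=5 ≤ ρ²=57; F_rep = 5·(1,2)/5² = (0.2000,0.4000)
o3: d²=200 > ρ²=57 → inactive
F = F_att + ΣF_rep = (-19.7760,9.1180)
p' = p + 1/20·F = (10.0112,2.4559)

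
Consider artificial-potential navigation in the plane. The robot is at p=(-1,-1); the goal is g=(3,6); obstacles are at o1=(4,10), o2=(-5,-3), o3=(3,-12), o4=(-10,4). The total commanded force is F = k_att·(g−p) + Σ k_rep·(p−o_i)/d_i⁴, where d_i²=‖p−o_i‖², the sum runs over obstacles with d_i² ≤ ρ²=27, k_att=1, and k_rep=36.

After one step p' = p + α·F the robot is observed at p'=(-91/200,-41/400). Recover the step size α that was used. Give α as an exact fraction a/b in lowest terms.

α = 1/8

F_att = 1·(g−p) = 1·(4,7) = (4.0000,7.0000)
o1: d²=146 > ρ²=27 → inactive
o2: d²=20 ≤ ρ²=27; F_rep = 36·(4,2)/20² = (0.3600,0.1800)
o3: d²=137 > ρ²=27 → inactive
o4: d²=106 > ρ²=27 → inactive
F = F_att + ΣF_rep = (4.3600,7.1800)
Δp = p'−p = (0.5450,0.8975); α = Δx/Fx = (109/200) / (109/25) = 1/8
check: Δy/Fy = (359/400) / (359/50) = 1/8 ✓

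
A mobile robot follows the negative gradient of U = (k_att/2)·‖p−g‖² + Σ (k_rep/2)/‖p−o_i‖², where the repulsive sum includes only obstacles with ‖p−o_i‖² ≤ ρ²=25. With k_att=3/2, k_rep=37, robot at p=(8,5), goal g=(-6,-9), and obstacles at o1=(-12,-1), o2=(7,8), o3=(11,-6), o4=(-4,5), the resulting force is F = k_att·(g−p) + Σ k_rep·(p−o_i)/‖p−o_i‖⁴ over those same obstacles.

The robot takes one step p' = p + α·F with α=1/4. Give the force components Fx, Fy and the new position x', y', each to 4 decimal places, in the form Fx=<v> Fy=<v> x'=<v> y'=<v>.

Fx=-20.6300 Fy=-22.1100 x'=2.8425 y'=-0.5275

F_att = 3/2·(g−p) = 3/2·(-14,-14) = (-21.0000,-21.0000)
o1: d²=436 > ρ²=25 → inactive
o2: d²=10 ≤ ρ²=25; F_rep = 37·(1,-3)/10² = (0.3700,-1.1100)
o3: d²=130 > ρ²=25 → inactive
o4: d²=144 > ρ²=25 → inactive
F = F_att + ΣF_rep = (-20.6300,-22.1100)
p' = p + 1/4·F = (2.8425,-0.5275)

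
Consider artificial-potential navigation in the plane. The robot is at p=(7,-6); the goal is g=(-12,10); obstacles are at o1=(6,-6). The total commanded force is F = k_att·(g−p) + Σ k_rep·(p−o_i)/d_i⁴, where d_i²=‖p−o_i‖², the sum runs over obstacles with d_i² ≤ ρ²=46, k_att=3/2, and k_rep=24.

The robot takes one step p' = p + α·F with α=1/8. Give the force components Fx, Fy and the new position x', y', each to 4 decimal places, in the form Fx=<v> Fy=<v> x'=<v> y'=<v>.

Fx=-4.5000 Fy=24.0000 x'=6.4375 y'=-3.0000

F_att = 3/2·(g−p) = 3/2·(-19,16) = (-28.5000,24.0000)
o1: d²=1 ≤ ρ²=46; F_rep = 24·(1,0)/1² = (24.0000,0.0000)
F = F_att + ΣF_rep = (-4.5000,24.0000)
p' = p + 1/8·F = (6.4375,-3.0000)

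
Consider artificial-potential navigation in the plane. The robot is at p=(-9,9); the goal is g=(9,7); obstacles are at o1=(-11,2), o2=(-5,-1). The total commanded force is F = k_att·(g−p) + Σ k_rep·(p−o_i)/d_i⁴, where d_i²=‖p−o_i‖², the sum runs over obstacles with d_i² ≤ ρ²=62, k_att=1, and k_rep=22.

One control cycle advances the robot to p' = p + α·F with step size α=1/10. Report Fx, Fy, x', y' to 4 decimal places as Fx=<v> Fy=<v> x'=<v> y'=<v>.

Fx=18.0157 Fy=-1.9452 x'=-7.1984 y'=8.8055

F_att = 1·(g−p) = 1·(18,-2) = (18.0000,-2.0000)
o1: d²=53 ≤ ρ²=62; F_rep = 22·(2,7)/53² = (0.0157,0.0548)
o2: d²=116 > ρ²=62 → inactive
F = F_att + ΣF_rep = (18.0157,-1.9452)
p' = p + 1/10·F = (-7.1984,8.8055)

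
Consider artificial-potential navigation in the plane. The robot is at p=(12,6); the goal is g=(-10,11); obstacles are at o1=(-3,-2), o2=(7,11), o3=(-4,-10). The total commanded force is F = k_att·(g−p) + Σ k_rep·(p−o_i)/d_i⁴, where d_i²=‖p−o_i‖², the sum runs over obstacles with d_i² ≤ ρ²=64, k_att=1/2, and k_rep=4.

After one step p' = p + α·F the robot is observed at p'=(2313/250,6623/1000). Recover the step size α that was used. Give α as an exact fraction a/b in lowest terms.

α = 1/4

F_att = 1/2·(g−p) = 1/2·(-22,5) = (-11.0000,2.5000)
o1: d²=289 > ρ²=64 → inactive
o2: d²=50 ≤ ρ²=64; F_rep = 4·(5,-5)/50² = (0.0080,-0.0080)
o3: d²=512 > ρ²=64 → inactive
F = F_att + ΣF_rep = (-10.9920,2.4920)
Δp = p'−p = (-2.7480,0.6230); α = Δx/Fx = (-687/250) / (-1374/125) = 1/4
check: Δy/Fy = (623/1000) / (623/250) = 1/4 ✓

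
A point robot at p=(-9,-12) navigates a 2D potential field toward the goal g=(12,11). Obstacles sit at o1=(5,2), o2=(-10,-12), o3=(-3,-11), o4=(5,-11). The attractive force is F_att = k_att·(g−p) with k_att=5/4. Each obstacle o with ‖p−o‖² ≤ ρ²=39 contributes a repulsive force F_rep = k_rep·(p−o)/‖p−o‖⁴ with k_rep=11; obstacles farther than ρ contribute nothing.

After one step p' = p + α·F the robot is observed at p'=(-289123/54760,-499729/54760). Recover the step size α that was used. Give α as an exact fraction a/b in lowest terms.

α = 1/10

F_att = 5/4·(g−p) = 5/4·(21,23) = (26.2500,28.7500)
o1: d²=392 > ρ²=39 → inactive
o2: d²=1 ≤ ρ²=39; F_rep = 11·(1,0)/1² = (11.0000,0.0000)
o3: d²=37 ≤ ρ²=39; F_rep = 11·(-6,-1)/37² = (-0.0482,-0.0080)
o4: d²=197 > ρ²=39 → inactive
F = F_att + ΣF_rep = (37.2018,28.7420)
Δp = p'−p = (3.7202,2.8742); α = Δx/Fx = (203717/54760) / (203717/5476) = 1/10
check: Δy/Fy = (157391/54760) / (157391/5476) = 1/10 ✓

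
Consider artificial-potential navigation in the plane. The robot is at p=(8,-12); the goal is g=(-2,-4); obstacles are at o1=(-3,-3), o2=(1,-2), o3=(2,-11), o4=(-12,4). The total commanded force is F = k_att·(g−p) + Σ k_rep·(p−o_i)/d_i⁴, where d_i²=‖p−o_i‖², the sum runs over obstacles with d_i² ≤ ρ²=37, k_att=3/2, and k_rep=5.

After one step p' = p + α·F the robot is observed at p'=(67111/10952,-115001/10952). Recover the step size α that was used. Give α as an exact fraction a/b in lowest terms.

α = 1/8

F_att = 3/2·(g−p) = 3/2·(-10,8) = (-15.0000,12.0000)
o1: d²=202 > ρ²=37 → inactive
o2: d²=149 > ρ²=37 → inactive
o3: d²=37 ≤ ρ²=37; F_rep = 5·(6,-1)/37² = (0.0219,-0.0037)
o4: d²=656 > ρ²=37 → inactive
F = F_att + ΣF_rep = (-14.9781,11.9963)
Δp = p'−p = (-1.8723,1.4995); α = Δx/Fx = (-20505/10952) / (-20505/1369) = 1/8
check: Δy/Fy = (16423/10952) / (16423/1369) = 1/8 ✓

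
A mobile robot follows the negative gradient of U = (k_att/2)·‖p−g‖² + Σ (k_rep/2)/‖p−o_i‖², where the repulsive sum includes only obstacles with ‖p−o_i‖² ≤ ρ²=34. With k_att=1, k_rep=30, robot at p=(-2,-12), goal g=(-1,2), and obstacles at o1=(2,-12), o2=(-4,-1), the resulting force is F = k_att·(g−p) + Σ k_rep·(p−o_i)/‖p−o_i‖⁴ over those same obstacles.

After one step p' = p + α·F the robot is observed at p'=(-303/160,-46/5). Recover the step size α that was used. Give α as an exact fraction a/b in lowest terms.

α = 1/5

F_att = 1·(g−p) = 1·(1,14) = (1.0000,14.0000)
o1: d²=16 ≤ ρ²=34; F_rep = 30·(-4,0)/16² = (-0.4688,0.0000)
o2: d²=125 > ρ²=34 → inactive
F = F_att + ΣF_rep = (0.5312,14.0000)
Δp = p'−p = (0.1062,2.8000); α = Δx/Fx = (17/160) / (17/32) = 1/5
check: Δy/Fy = (14/5) / (14) = 1/5 ✓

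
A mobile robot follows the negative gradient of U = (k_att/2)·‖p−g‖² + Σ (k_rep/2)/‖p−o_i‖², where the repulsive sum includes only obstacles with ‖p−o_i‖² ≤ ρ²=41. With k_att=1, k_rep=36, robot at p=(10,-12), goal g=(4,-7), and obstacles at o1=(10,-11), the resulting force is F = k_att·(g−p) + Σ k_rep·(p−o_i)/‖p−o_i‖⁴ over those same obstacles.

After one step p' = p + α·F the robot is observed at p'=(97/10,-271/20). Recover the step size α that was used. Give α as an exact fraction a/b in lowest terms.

F_att = 1·(g−p) = 1·(-6,5) = (-6.0000,5.0000)
o1: d²=1 ≤ ρ²=41; F_rep = 36·(0,-1)/1² = (0.0000,-36.0000)
F = F_att + ΣF_rep = (-6.0000,-31.0000)
Δp = p'−p = (-0.3000,-1.5500); α = Δx/Fx = (-3/10) / (-6) = 1/20
check: Δy/Fy = (-31/20) / (-31) = 1/20 ✓

α = 1/20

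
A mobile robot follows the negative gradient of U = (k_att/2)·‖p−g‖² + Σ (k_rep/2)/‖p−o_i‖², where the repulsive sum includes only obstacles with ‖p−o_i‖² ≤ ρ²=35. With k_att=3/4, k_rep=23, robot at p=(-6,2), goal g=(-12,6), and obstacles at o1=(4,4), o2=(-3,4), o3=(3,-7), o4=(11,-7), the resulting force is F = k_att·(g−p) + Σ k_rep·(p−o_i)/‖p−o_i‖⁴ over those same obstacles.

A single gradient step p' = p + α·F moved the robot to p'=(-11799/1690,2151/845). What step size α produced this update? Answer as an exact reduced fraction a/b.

F_att = 3/4·(g−p) = 3/4·(-6,4) = (-4.5000,3.0000)
o1: d²=104 > ρ²=35 → inactive
o2: d²=13 ≤ ρ²=35; F_rep = 23·(-3,-2)/13² = (-0.4083,-0.2722)
o3: d²=162 > ρ²=35 → inactive
o4: d²=370 > ρ²=35 → inactive
F = F_att + ΣF_rep = (-4.9083,2.7278)
Δp = p'−p = (-0.9817,0.5456); α = Δx/Fx = (-1659/1690) / (-1659/338) = 1/5
check: Δy/Fy = (461/845) / (461/169) = 1/5 ✓

α = 1/5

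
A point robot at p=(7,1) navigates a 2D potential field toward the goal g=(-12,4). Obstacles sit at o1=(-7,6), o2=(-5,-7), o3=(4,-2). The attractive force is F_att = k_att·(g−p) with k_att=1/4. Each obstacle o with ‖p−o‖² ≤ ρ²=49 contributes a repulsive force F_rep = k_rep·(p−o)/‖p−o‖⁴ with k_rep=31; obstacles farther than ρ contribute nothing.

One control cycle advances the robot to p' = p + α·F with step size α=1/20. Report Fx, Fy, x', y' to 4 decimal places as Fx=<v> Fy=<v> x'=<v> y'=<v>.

Fx=-4.4630 Fy=1.0370 x'=6.7769 y'=1.0519

F_att = 1/4·(g−p) = 1/4·(-19,3) = (-4.7500,0.7500)
o1: d²=221 > ρ²=49 → inactive
o2: d²=208 > ρ²=49 → inactive
o3: d²=18 ≤ ρ²=49; F_rep = 31·(3,3)/18² = (0.2870,0.2870)
F = F_att + ΣF_rep = (-4.4630,1.0370)
p' = p + 1/20·F = (6.7769,1.0519)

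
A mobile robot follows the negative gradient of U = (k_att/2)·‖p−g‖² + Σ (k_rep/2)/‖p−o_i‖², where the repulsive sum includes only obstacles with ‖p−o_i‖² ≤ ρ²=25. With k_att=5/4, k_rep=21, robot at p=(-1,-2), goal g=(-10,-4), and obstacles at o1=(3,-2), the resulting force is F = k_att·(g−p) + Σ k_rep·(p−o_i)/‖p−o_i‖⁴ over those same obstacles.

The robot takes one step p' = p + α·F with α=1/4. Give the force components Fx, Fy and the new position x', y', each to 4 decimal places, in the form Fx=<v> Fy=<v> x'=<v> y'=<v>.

Fx=-11.5781 Fy=-2.5000 x'=-3.8945 y'=-2.6250

F_att = 5/4·(g−p) = 5/4·(-9,-2) = (-11.2500,-2.5000)
o1: d²=16 ≤ ρ²=25; F_rep = 21·(-4,0)/16² = (-0.3281,0.0000)
F = F_att + ΣF_rep = (-11.5781,-2.5000)
p' = p + 1/4·F = (-3.8945,-2.6250)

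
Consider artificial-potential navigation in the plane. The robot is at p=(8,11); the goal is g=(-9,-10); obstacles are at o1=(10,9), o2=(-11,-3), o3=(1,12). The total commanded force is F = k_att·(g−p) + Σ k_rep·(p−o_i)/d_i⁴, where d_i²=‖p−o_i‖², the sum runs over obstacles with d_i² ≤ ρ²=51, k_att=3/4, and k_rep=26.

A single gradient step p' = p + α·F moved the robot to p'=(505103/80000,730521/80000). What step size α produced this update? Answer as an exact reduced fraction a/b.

α = 1/8

F_att = 3/4·(g−p) = 3/4·(-17,-21) = (-12.7500,-15.7500)
o1: d²=8 ≤ ρ²=51; F_rep = 26·(-2,2)/8² = (-0.8125,0.8125)
o2: d²=557 > ρ²=51 → inactive
o3: d²=50 ≤ ρ²=51; F_rep = 26·(7,-1)/50² = (0.0728,-0.0104)
F = F_att + ΣF_rep = (-13.4897,-14.9479)
Δp = p'−p = (-1.6862,-1.8685); α = Δx/Fx = (-134897/80000) / (-134897/10000) = 1/8
check: Δy/Fy = (-149479/80000) / (-149479/10000) = 1/8 ✓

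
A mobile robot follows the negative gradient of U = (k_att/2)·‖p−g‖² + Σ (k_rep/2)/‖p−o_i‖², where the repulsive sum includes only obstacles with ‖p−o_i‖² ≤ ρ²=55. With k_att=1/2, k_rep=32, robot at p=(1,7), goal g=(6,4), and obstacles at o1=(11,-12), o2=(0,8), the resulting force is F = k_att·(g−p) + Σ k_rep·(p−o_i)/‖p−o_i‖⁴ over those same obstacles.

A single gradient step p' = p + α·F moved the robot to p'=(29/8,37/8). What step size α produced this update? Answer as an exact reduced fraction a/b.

α = 1/4

F_att = 1/2·(g−p) = 1/2·(5,-3) = (2.5000,-1.5000)
o1: d²=461 > ρ²=55 → inactive
o2: d²=2 ≤ ρ²=55; F_rep = 32·(1,-1)/2² = (8.0000,-8.0000)
F = F_att + ΣF_rep = (10.5000,-9.5000)
Δp = p'−p = (2.6250,-2.3750); α = Δx/Fx = (21/8) / (21/2) = 1/4
check: Δy/Fy = (-19/8) / (-19/2) = 1/4 ✓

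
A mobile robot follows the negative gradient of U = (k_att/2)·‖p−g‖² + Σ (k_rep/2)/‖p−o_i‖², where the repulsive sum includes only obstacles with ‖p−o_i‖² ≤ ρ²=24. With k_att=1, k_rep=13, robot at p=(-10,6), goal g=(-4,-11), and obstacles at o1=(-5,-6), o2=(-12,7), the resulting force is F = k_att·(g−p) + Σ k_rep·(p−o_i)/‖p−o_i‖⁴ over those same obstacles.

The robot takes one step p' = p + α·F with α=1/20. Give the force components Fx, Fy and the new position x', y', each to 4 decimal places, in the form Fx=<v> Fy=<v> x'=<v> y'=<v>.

Fx=7.0400 Fy=-17.5200 x'=-9.6480 y'=5.1240

F_att = 1·(g−p) = 1·(6,-17) = (6.0000,-17.0000)
o1: d²=169 > ρ²=24 → inactive
o2: d²=5 ≤ ρ²=24; F_rep = 13·(2,-1)/5² = (1.0400,-0.5200)
F = F_att + ΣF_rep = (7.0400,-17.5200)
p' = p + 1/20·F = (-9.6480,5.1240)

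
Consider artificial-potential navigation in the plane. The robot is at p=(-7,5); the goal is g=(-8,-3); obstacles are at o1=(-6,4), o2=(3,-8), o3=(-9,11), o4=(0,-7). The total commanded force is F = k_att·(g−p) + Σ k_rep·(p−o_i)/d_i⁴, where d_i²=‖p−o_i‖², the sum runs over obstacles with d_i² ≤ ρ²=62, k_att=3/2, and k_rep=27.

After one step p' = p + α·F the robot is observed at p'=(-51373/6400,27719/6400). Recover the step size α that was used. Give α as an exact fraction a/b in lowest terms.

α = 1/8

F_att = 3/2·(g−p) = 3/2·(-1,-8) = (-1.5000,-12.0000)
o1: d²=2 ≤ ρ²=62; F_rep = 27·(-1,1)/2² = (-6.7500,6.7500)
o2: d²=269 > ρ²=62 → inactive
o3: d²=40 ≤ ρ²=62; F_rep = 27·(2,-6)/40² = (0.0338,-0.1013)
o4: d²=193 > ρ²=62 → inactive
F = F_att + ΣF_rep = (-8.2163,-5.3513)
Δp = p'−p = (-1.0270,-0.6689); α = Δx/Fx = (-6573/6400) / (-6573/800) = 1/8
check: Δy/Fy = (-4281/6400) / (-4281/800) = 1/8 ✓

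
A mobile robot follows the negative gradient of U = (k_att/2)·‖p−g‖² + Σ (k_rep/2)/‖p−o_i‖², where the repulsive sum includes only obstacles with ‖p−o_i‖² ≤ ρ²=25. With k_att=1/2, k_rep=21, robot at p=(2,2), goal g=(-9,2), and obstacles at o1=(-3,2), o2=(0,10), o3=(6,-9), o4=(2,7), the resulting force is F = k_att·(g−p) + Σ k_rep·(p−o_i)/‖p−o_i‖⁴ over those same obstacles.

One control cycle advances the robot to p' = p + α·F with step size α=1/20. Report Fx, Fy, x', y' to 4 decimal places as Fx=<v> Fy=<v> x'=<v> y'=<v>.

F_att = 1/2·(g−p) = 1/2·(-11,0) = (-5.5000,0.0000)
o1: d²=25 ≤ ρ²=25; F_rep = 21·(5,0)/25² = (0.1680,0.0000)
o2: d²=68 > ρ²=25 → inactive
o3: d²=137 > ρ²=25 → inactive
o4: d²=25 ≤ ρ²=25; F_rep = 21·(0,-5)/25² = (0.0000,-0.1680)
F = F_att + ΣF_rep = (-5.3320,-0.1680)
p' = p + 1/20·F = (1.7334,1.9916)

Fx=-5.3320 Fy=-0.1680 x'=1.7334 y'=1.9916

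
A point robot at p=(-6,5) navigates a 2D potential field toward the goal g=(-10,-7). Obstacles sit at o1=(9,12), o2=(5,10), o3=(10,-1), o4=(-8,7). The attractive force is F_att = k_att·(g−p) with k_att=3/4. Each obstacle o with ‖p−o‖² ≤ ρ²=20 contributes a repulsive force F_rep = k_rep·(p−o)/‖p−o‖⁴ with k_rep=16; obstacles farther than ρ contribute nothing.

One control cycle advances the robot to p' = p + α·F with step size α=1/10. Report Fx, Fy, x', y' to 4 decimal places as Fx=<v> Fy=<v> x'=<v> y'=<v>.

Fx=-2.5000 Fy=-9.5000 x'=-6.2500 y'=4.0500

F_att = 3/4·(g−p) = 3/4·(-4,-12) = (-3.0000,-9.0000)
o1: d²=274 > ρ²=20 → inactive
o2: d²=146 > ρ²=20 → inactive
o3: d²=292 > ρ²=20 → inactive
o4: d²=8 ≤ ρ²=20; F_rep = 16·(2,-2)/8² = (0.5000,-0.5000)
F = F_att + ΣF_rep = (-2.5000,-9.5000)
p' = p + 1/10·F = (-6.2500,4.0500)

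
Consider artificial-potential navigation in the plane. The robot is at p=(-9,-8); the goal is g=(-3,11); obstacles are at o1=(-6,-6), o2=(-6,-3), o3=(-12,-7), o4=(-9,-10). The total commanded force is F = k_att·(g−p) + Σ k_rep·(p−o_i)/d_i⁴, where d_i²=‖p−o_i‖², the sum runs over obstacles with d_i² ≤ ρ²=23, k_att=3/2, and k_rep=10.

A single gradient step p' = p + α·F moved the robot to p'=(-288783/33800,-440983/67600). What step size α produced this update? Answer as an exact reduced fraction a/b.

α = 1/20

F_att = 3/2·(g−p) = 3/2·(6,19) = (9.0000,28.5000)
o1: d²=13 ≤ ρ²=23; F_rep = 10·(-3,-2)/13² = (-0.1775,-0.1183)
o2: d²=34 > ρ²=23 → inactive
o3: d²=10 ≤ ρ²=23; F_rep = 10·(3,-1)/10² = (0.3000,-0.1000)
o4: d²=4 ≤ ρ²=23; F_rep = 10·(0,2)/4² = (0.0000,1.2500)
F = F_att + ΣF_rep = (9.1225,29.5317)
Δp = p'−p = (0.4561,1.4766); α = Δx/Fx = (15417/33800) / (15417/1690) = 1/20
check: Δy/Fy = (99817/67600) / (99817/3380) = 1/20 ✓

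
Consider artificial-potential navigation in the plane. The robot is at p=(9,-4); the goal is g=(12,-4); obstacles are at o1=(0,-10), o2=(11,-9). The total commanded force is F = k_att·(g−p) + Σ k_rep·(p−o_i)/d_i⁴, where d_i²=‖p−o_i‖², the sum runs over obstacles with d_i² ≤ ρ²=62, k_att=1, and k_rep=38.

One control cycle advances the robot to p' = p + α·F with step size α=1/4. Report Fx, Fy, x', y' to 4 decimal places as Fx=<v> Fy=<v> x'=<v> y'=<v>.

F_att = 1·(g−p) = 1·(3,0) = (3.0000,0.0000)
o1: d²=117 > ρ²=62 → inactive
o2: d²=29 ≤ ρ²=62; F_rep = 38·(-2,5)/29² = (-0.0904,0.2259)
F = F_att + ΣF_rep = (2.9096,0.2259)
p' = p + 1/4·F = (9.7274,-3.9435)

Fx=2.9096 Fy=0.2259 x'=9.7274 y'=-3.9435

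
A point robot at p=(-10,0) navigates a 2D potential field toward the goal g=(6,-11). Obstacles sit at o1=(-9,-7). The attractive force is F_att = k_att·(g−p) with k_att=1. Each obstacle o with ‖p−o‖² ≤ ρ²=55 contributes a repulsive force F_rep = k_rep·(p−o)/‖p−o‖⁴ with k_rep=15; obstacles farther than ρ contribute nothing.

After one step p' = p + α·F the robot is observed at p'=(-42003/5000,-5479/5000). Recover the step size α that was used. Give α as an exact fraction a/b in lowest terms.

α = 1/10

F_att = 1·(g−p) = 1·(16,-11) = (16.0000,-11.0000)
o1: d²=50 ≤ ρ²=55; F_rep = 15·(-1,7)/50² = (-0.0060,0.0420)
F = F_att + ΣF_rep = (15.9940,-10.9580)
Δp = p'−p = (1.5994,-1.0958); α = Δx/Fx = (7997/5000) / (7997/500) = 1/10
check: Δy/Fy = (-5479/5000) / (-5479/500) = 1/10 ✓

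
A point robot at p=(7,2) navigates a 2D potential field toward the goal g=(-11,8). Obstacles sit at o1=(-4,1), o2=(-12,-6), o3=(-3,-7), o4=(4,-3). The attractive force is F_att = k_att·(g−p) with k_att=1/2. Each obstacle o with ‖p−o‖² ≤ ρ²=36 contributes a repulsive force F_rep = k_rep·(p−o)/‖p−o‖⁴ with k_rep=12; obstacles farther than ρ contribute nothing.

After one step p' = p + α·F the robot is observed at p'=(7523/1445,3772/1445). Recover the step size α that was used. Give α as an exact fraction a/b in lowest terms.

α = 1/5

F_att = 1/2·(g−p) = 1/2·(-18,6) = (-9.0000,3.0000)
o1: d²=122 > ρ²=36 → inactive
o2: d²=425 > ρ²=36 → inactive
o3: d²=181 > ρ²=36 → inactive
o4: d²=34 ≤ ρ²=36; F_rep = 12·(3,5)/34² = (0.0311,0.0519)
F = F_att + ΣF_rep = (-8.9689,3.0519)
Δp = p'−p = (-1.7938,0.6104); α = Δx/Fx = (-2592/1445) / (-2592/289) = 1/5
check: Δy/Fy = (882/1445) / (882/289) = 1/5 ✓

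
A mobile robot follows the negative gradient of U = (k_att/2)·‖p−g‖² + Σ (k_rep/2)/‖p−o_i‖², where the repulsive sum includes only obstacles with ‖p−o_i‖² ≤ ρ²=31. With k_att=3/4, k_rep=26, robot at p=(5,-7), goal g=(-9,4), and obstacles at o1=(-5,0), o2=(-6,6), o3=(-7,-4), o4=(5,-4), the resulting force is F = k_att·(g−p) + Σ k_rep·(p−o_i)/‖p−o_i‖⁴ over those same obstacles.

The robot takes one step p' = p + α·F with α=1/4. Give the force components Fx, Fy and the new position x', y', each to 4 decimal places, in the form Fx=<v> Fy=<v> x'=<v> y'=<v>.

F_att = 3/4·(g−p) = 3/4·(-14,11) = (-10.5000,8.2500)
o1: d²=149 > ρ²=31 → inactive
o2: d²=290 > ρ²=31 → inactive
o3: d²=153 > ρ²=31 → inactive
o4: d²=9 ≤ ρ²=31; F_rep = 26·(0,-3)/9² = (0.0000,-0.9630)
F = F_att + ΣF_rep = (-10.5000,7.2870)
p' = p + 1/4·F = (2.3750,-5.1782)

Fx=-10.5000 Fy=7.2870 x'=2.3750 y'=-5.1782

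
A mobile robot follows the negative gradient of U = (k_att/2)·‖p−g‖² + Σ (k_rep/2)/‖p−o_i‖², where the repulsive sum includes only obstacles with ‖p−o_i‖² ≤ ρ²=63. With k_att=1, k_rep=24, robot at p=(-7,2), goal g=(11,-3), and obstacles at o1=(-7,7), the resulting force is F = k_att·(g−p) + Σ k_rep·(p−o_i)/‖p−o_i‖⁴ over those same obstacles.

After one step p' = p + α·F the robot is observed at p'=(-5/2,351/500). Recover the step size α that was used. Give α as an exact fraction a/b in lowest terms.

F_att = 1·(g−p) = 1·(18,-5) = (18.0000,-5.0000)
o1: d²=25 ≤ ρ²=63; F_rep = 24·(0,-5)/25² = (0.0000,-0.1920)
F = F_att + ΣF_rep = (18.0000,-5.1920)
Δp = p'−p = (4.5000,-1.2980); α = Δx/Fx = (9/2) / (18) = 1/4
check: Δy/Fy = (-649/500) / (-649/125) = 1/4 ✓

α = 1/4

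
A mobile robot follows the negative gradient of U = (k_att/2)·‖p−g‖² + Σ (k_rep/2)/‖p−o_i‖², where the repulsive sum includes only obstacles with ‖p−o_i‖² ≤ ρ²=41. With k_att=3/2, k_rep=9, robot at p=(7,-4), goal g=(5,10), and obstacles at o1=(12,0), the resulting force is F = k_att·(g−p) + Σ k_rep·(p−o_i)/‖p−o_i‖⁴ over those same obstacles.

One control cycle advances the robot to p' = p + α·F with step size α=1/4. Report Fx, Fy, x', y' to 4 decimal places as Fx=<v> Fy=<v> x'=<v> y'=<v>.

F_att = 3/2·(g−p) = 3/2·(-2,14) = (-3.0000,21.0000)
o1: d²=41 ≤ ρ²=41; F_rep = 9·(-5,-4)/41² = (-0.0268,-0.0214)
F = F_att + ΣF_rep = (-3.0268,20.9786)
p' = p + 1/4·F = (6.2433,1.2446)

Fx=-3.0268 Fy=20.9786 x'=6.2433 y'=1.2446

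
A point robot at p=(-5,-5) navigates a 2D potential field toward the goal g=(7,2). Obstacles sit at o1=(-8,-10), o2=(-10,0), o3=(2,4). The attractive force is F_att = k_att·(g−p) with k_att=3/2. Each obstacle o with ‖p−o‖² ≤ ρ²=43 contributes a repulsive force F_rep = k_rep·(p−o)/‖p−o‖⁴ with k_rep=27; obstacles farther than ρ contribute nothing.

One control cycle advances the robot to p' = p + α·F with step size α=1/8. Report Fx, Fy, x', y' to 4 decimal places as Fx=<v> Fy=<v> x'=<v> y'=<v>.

F_att = 3/2·(g−p) = 3/2·(12,7) = (18.0000,10.5000)
o1: d²=34 ≤ ρ²=43; F_rep = 27·(3,5)/34² = (0.0701,0.1168)
o2: d²=50 > ρ²=43 → inactive
o3: d²=130 > ρ²=43 → inactive
F = F_att + ΣF_rep = (18.0701,10.6168)
p' = p + 1/8·F = (-2.7412,-3.6729)

Fx=18.0701 Fy=10.6168 x'=-2.7412 y'=-3.6729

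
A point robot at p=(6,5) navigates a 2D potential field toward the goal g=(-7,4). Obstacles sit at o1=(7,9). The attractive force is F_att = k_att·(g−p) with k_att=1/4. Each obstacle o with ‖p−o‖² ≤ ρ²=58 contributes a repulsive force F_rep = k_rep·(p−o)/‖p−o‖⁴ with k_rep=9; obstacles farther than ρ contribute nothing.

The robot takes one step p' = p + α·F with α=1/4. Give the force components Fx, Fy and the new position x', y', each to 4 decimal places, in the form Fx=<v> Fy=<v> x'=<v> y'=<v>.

Fx=-3.2811 Fy=-0.3746 x'=5.1797 y'=4.9064

F_att = 1/4·(g−p) = 1/4·(-13,-1) = (-3.2500,-0.2500)
o1: d²=17 ≤ ρ²=58; F_rep = 9·(-1,-4)/17² = (-0.0311,-0.1246)
F = F_att + ΣF_rep = (-3.2811,-0.3746)
p' = p + 1/4·F = (5.1797,4.9064)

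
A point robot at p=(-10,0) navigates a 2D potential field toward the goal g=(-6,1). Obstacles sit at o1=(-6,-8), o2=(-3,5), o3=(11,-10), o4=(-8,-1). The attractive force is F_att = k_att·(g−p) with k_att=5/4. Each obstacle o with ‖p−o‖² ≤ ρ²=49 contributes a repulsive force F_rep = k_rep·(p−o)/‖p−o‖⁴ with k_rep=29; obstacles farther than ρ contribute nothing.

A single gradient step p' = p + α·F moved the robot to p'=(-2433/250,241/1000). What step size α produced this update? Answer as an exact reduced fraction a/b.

F_att = 5/4·(g−p) = 5/4·(4,1) = (5.0000,1.2500)
o1: d²=80 > ρ²=49 → inactive
o2: d²=74 > ρ²=49 → inactive
o3: d²=541 > ρ²=49 → inactive
o4: d²=5 ≤ ρ²=49; F_rep = 29·(-2,1)/5² = (-2.3200,1.1600)
F = F_att + ΣF_rep = (2.6800,2.4100)
Δp = p'−p = (0.2680,0.2410); α = Δx/Fx = (67/250) / (67/25) = 1/10
check: Δy/Fy = (241/1000) / (241/100) = 1/10 ✓

α = 1/10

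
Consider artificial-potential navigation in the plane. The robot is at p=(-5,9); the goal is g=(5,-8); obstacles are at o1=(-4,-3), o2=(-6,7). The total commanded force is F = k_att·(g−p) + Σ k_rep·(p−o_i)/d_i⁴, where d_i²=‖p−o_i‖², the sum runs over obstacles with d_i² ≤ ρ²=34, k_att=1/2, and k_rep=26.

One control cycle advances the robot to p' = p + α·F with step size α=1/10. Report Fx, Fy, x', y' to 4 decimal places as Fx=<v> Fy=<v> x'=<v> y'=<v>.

Fx=6.0400 Fy=-6.4200 x'=-4.3960 y'=8.3580

F_att = 1/2·(g−p) = 1/2·(10,-17) = (5.0000,-8.5000)
o1: d²=145 > ρ²=34 → inactive
o2: d²=5 ≤ ρ²=34; F_rep = 26·(1,2)/5² = (1.0400,2.0800)
F = F_att + ΣF_rep = (6.0400,-6.4200)
p' = p + 1/10·F = (-4.3960,8.3580)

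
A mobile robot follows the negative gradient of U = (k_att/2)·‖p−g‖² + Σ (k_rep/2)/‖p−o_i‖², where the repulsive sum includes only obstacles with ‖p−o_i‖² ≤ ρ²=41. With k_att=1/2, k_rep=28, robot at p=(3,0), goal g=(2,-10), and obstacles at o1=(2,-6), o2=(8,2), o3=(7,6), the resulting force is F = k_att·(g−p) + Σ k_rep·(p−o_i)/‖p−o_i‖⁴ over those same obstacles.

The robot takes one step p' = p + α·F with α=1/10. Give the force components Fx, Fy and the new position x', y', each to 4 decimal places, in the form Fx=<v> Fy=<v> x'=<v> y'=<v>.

Fx=-0.6460 Fy=-4.9439 x'=2.9354 y'=-0.4944

F_att = 1/2·(g−p) = 1/2·(-1,-10) = (-0.5000,-5.0000)
o1: d²=37 ≤ ρ²=41; F_rep = 28·(1,6)/37² = (0.0205,0.1227)
o2: d²=29 ≤ ρ²=41; F_rep = 28·(-5,-2)/29² = (-0.1665,-0.0666)
o3: d²=52 > ρ²=41 → inactive
F = F_att + ΣF_rep = (-0.6460,-4.9439)
p' = p + 1/10·F = (2.9354,-0.4944)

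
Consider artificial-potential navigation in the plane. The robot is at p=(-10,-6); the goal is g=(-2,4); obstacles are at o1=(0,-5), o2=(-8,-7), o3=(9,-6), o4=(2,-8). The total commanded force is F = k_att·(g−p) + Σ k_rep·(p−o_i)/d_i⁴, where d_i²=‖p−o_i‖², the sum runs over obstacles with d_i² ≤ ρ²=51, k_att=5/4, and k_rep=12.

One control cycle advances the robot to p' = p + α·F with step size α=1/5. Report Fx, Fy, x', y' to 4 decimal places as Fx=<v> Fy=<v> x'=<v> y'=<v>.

Fx=9.0400 Fy=12.9800 x'=-8.1920 y'=-3.4040

F_att = 5/4·(g−p) = 5/4·(8,10) = (10.0000,12.5000)
o1: d²=101 > ρ²=51 → inactive
o2: d²=5 ≤ ρ²=51; F_rep = 12·(-2,1)/5² = (-0.9600,0.4800)
o3: d²=361 > ρ²=51 → inactive
o4: d²=148 > ρ²=51 → inactive
F = F_att + ΣF_rep = (9.0400,12.9800)
p' = p + 1/5·F = (-8.1920,-3.4040)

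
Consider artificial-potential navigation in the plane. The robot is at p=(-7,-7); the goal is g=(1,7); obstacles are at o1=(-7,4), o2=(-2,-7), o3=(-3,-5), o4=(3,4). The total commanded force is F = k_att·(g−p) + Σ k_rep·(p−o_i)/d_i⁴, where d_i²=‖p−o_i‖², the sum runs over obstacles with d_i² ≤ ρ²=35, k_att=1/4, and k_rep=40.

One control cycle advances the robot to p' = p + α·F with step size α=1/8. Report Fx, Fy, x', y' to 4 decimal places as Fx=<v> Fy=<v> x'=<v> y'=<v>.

Fx=1.2800 Fy=3.3000 x'=-6.8400 y'=-6.5875

F_att = 1/4·(g−p) = 1/4·(8,14) = (2.0000,3.5000)
o1: d²=121 > ρ²=35 → inactive
o2: d²=25 ≤ ρ²=35; F_rep = 40·(-5,0)/25² = (-0.3200,0.0000)
o3: d²=20 ≤ ρ²=35; F_rep = 40·(-4,-2)/20² = (-0.4000,-0.2000)
o4: d²=221 > ρ²=35 → inactive
F = F_att + ΣF_rep = (1.2800,3.3000)
p' = p + 1/8·F = (-6.8400,-6.5875)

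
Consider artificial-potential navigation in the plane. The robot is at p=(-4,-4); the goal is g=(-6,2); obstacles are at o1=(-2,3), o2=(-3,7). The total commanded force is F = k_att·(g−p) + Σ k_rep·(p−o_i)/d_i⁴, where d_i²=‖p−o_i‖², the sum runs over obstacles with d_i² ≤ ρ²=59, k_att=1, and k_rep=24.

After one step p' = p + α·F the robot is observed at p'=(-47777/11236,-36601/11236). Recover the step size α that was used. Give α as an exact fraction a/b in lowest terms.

α = 1/8

F_att = 1·(g−p) = 1·(-2,6) = (-2.0000,6.0000)
o1: d²=53 ≤ ρ²=59; F_rep = 24·(-2,-7)/53² = (-0.0171,-0.0598)
o2: d²=122 > ρ²=59 → inactive
F = F_att + ΣF_rep = (-2.0171,5.9402)
Δp = p'−p = (-0.2521,0.7425); α = Δx/Fx = (-2833/11236) / (-5666/2809) = 1/8
check: Δy/Fy = (8343/11236) / (16686/2809) = 1/8 ✓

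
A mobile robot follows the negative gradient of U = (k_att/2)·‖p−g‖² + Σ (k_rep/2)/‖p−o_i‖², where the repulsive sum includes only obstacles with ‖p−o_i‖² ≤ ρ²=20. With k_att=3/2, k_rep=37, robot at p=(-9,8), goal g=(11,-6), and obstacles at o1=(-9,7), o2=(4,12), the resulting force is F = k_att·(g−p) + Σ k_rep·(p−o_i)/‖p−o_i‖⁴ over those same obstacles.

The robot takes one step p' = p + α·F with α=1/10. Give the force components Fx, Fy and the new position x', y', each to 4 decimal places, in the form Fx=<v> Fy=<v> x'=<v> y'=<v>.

F_att = 3/2·(g−p) = 3/2·(20,-14) = (30.0000,-21.0000)
o1: d²=1 ≤ ρ²=20; F_rep = 37·(0,1)/1² = (0.0000,37.0000)
o2: d²=185 > ρ²=20 → inactive
F = F_att + ΣF_rep = (30.0000,16.0000)
p' = p + 1/10·F = (-6.0000,9.6000)

Fx=30.0000 Fy=16.0000 x'=-6.0000 y'=9.6000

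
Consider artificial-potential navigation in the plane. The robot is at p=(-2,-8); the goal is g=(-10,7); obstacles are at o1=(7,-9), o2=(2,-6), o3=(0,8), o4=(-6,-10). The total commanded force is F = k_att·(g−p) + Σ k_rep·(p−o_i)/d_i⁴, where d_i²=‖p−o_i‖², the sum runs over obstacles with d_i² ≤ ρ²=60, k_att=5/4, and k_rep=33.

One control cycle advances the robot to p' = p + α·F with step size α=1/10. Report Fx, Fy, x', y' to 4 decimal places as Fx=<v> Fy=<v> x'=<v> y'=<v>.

Fx=-10.0000 Fy=18.7500 x'=-3.0000 y'=-6.1250

F_att = 5/4·(g−p) = 5/4·(-8,15) = (-10.0000,18.7500)
o1: d²=82 > ρ²=60 → inactive
o2: d²=20 ≤ ρ²=60; F_rep = 33·(-4,-2)/20² = (-0.3300,-0.1650)
o3: d²=260 > ρ²=60 → inactive
o4: d²=20 ≤ ρ²=60; F_rep = 33·(4,2)/20² = (0.3300,0.1650)
F = F_att + ΣF_rep = (-10.0000,18.7500)
p' = p + 1/10·F = (-3.0000,-6.1250)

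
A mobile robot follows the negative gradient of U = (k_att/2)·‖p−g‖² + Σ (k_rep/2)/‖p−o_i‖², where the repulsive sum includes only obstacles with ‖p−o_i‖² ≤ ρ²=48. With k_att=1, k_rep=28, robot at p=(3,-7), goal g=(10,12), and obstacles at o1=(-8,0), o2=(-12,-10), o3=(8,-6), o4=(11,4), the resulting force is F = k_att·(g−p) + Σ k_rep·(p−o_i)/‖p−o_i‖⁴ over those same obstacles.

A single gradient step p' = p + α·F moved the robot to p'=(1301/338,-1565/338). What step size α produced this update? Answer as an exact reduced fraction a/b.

α = 1/8

F_att = 1·(g−p) = 1·(7,19) = (7.0000,19.0000)
o1: d²=170 > ρ²=48 → inactive
o2: d²=234 > ρ²=48 → inactive
o3: d²=26 ≤ ρ²=48; F_rep = 28·(-5,-1)/26² = (-0.2071,-0.0414)
o4: d²=185 > ρ²=48 → inactive
F = F_att + ΣF_rep = (6.7929,18.9586)
Δp = p'−p = (0.8491,2.3698); α = Δx/Fx = (287/338) / (1148/169) = 1/8
check: Δy/Fy = (801/338) / (3204/169) = 1/8 ✓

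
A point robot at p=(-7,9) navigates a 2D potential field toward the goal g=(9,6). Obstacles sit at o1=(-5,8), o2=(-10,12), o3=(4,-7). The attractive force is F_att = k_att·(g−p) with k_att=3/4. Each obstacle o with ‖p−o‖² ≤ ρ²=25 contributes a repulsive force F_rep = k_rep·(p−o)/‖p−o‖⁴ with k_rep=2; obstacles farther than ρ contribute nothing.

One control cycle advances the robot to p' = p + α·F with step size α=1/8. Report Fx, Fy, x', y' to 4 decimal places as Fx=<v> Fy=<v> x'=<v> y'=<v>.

F_att = 3/4·(g−p) = 3/4·(16,-3) = (12.0000,-2.2500)
o1: d²=5 ≤ ρ²=25; F_rep = 2·(-2,1)/5² = (-0.1600,0.0800)
o2: d²=18 ≤ ρ²=25; F_rep = 2·(3,-3)/18² = (0.0185,-0.0185)
o3: d²=377 > ρ²=25 → inactive
F = F_att + ΣF_rep = (11.8585,-2.1885)
p' = p + 1/8·F = (-5.5177,8.7264)

Fx=11.8585 Fy=-2.1885 x'=-5.5177 y'=8.7264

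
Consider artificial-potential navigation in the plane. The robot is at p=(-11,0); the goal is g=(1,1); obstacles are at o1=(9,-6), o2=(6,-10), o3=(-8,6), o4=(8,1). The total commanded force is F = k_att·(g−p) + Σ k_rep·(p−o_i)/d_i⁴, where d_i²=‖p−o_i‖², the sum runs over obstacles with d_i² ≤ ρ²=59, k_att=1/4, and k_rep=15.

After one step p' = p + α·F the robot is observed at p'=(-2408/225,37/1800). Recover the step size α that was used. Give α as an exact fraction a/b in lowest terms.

F_att = 1/4·(g−p) = 1/4·(12,1) = (3.0000,0.2500)
o1: d²=436 > ρ²=59 → inactive
o2: d²=389 > ρ²=59 → inactive
o3: d²=45 ≤ ρ²=59; F_rep = 15·(-3,-6)/45² = (-0.0222,-0.0444)
o4: d²=362 > ρ²=59 → inactive
F = F_att + ΣF_rep = (2.9778,0.2056)
Δp = p'−p = (0.2978,0.0206); α = Δx/Fx = (67/225) / (134/45) = 1/10
check: Δy/Fy = (37/1800) / (37/180) = 1/10 ✓

α = 1/10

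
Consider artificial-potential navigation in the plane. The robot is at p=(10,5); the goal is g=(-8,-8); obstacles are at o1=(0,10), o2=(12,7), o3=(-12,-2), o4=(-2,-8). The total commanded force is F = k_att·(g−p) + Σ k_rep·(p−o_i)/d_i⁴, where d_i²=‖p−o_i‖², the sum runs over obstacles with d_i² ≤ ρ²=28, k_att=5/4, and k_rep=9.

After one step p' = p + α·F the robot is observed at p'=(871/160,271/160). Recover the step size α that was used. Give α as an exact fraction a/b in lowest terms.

α = 1/5

F_att = 5/4·(g−p) = 5/4·(-18,-13) = (-22.5000,-16.2500)
o1: d²=125 > ρ²=28 → inactive
o2: d²=8 ≤ ρ²=28; F_rep = 9·(-2,-2)/8² = (-0.2812,-0.2812)
o3: d²=533 > ρ²=28 → inactive
o4: d²=313 > ρ²=28 → inactive
F = F_att + ΣF_rep = (-22.7812,-16.5312)
Δp = p'−p = (-4.5563,-3.3062); α = Δx/Fx = (-729/160) / (-729/32) = 1/5
check: Δy/Fy = (-529/160) / (-529/32) = 1/5 ✓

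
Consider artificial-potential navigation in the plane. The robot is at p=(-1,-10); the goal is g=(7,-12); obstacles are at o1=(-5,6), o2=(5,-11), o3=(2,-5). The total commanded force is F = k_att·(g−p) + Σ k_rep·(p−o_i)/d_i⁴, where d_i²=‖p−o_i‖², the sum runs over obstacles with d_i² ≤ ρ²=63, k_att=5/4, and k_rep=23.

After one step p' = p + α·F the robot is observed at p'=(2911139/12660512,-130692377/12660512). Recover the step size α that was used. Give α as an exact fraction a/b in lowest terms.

F_att = 5/4·(g−p) = 5/4·(8,-2) = (10.0000,-2.5000)
o1: d²=272 > ρ²=63 → inactive
o2: d²=37 ≤ ρ²=63; F_rep = 23·(-6,1)/37² = (-0.1008,0.0168)
o3: d²=34 ≤ ρ²=63; F_rep = 23·(-3,-5)/34² = (-0.0597,-0.0995)
F = F_att + ΣF_rep = (9.8395,-2.5827)
Δp = p'−p = (1.2299,-0.3228); α = Δx/Fx = (15571651/12660512) / (15571651/1582564) = 1/8
check: Δy/Fy = (-4087257/12660512) / (-4087257/1582564) = 1/8 ✓

α = 1/8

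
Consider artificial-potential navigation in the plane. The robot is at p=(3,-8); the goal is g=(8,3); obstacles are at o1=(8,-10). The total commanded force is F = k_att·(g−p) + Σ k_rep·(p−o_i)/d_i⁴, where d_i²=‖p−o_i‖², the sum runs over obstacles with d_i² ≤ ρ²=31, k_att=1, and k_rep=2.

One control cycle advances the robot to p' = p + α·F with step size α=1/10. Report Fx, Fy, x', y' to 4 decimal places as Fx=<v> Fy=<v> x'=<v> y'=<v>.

Fx=4.9881 Fy=11.0048 x'=3.4988 y'=-6.8995

F_att = 1·(g−p) = 1·(5,11) = (5.0000,11.0000)
o1: d²=29 ≤ ρ²=31; F_rep = 2·(-5,2)/29² = (-0.0119,0.0048)
F = F_att + ΣF_rep = (4.9881,11.0048)
p' = p + 1/10·F = (3.4988,-6.8995)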